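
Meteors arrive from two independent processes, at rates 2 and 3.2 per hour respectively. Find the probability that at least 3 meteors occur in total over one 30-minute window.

Independent Poisson processes superpose: combined rate λ = 2 + 3.2 = 5.2 per hour.
Over the interval, μ = 5.2 × 0.5 = 2.6 (a 30-minute window = 0.5 hours).
P(N ≥ 3) = 1 − P(N ≤ 2) ≈ 0.4816.

0.4816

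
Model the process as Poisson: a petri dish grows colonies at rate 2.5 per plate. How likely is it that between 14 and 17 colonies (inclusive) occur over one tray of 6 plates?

Over the interval, μ = 2.5 × 6 = 15 (a tray of 6 plates = 6 plates).
P(14 ≤ N ≤ 17) = Σ_{j=14}^{17} e^(−15) · 15^j/j! ≈ 0.3856.

0.3856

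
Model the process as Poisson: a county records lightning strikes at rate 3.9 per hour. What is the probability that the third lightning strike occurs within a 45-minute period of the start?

Over the interval, μ = 3.9 × 0.75 = 2.925 (a 45-minute period = 0.75 hours).
The third arrival falls in the interval iff at least 3 events occur there: P(S_3 ≤ t) = P(N ≥ 3) = 1 − P(N ≤ 2) ≈ 0.5598.

0.5598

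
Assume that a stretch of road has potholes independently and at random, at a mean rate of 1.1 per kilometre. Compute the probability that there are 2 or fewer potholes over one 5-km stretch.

Over the interval, μ = 1.1 × 5 = 5.5 (a 5-km stretch = 5 kilometres).
P(N ≤ 2) = Σ_{j=0}^{2} e^(−μ) μ^j/j! ≈ 0.0884.

0.0884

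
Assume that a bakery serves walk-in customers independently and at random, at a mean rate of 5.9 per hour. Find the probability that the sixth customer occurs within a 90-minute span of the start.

0.8749

Over the interval, μ = 5.9 × 1.5 = 8.85 (a 90-minute span = 1.5 hours).
The sixth arrival falls in the interval iff at least 6 events occur there: P(S_6 ≤ t) = P(N ≥ 6) = 1 − P(N ≤ 5) ≈ 0.8749.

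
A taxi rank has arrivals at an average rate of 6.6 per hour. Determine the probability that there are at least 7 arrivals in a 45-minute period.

Over the interval, μ = 6.6 × 0.75 = 4.95 (a 45-minute period = 0.75 hours).
P(N ≥ 7) = 1 − P(N ≤ 6) = 1 − Σ_{j=0}^{6} e^(−μ) μ^j/j! ≈ 0.2305.

0.2305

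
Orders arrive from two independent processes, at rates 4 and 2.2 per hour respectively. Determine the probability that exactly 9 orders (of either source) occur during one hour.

Independent Poisson processes superpose: combined rate λ = 4 + 2.2 = 6.2 per hour.
So μ = 6.2.
P(N = 9) = e^(−6.2) · 6.2^9/9! ≈ 0.0757.

0.0757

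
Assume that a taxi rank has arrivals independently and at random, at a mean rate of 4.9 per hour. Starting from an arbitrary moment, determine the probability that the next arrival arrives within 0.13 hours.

Inter-arrival times are exponential with rate λ = 4.9 per hour.
P(T ≤ 0.13) = 1 − e^(−λt) = 1 − e^(−4.9 × 0.13) = 1 − e^(−0.637) ≈ 0.4711.

0.4711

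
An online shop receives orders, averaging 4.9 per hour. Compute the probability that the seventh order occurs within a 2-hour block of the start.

0.8567

Over the interval, μ = 4.9 × 2 = 9.8 (a 2-hour block = 2 hours).
The seventh arrival falls in the interval iff at least 7 events occur there: P(S_7 ≤ t) = P(N ≥ 7) = 1 − P(N ≤ 6) ≈ 0.8567.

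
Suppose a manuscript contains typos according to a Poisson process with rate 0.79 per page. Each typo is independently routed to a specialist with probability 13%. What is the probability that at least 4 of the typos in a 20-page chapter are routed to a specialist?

Thinning: the typos that are routed to a specialist themselves form a Poisson process with rate 0.13 × 0.79 = 0.1027 per page.
Over the interval, μ = 0.1027 × 20 = 2.054 (a 20-page chapter = 20 pages).
P(N ≥ 4) = 1 − P(N ≤ 3) ≈ 0.1527.

0.1527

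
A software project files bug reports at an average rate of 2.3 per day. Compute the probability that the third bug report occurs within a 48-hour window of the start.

Over the interval, μ = 2.3 × 2 = 4.6 (a 48-hour window = 2 days).
The third arrival falls in the interval iff at least 3 events occur there: P(S_3 ≤ t) = P(N ≥ 3) = 1 − P(N ≤ 2) ≈ 0.8374.

0.8374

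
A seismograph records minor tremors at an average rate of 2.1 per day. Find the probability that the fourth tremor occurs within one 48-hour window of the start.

0.6046

Over the interval, μ = 2.1 × 2 = 4.2 (a 48-hour window = 2 days).
The fourth arrival falls in the interval iff at least 4 events occur there: P(S_4 ≤ t) = P(N ≥ 4) = 1 − P(N ≤ 3) ≈ 0.6046.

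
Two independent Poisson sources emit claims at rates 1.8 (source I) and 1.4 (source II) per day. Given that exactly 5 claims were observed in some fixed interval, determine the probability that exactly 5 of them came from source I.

0.0563

Given the total, each event is independently from source I with probability p = λ_I/(λ_I+λ_II) = 1.8/3.2 = 0.5625.
So K ~ Binomial(5, 1.8/3.2): P(K = 5) = C(5,5) · (1.8/3.2)^5 · (1.4/3.2)^0 ≈ 0.0563.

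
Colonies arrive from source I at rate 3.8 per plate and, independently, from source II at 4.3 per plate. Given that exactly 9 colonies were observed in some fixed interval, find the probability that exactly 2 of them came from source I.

Given the total, each event is independently from source I with probability p = λ_I/(λ_I+λ_II) = 3.8/8.1 ≈ 0.4691.
So K ~ Binomial(9, 3.8/8.1): P(K = 2) = C(9,2) · (3.8/8.1)^2 · (4.3/8.1)^7 ≈ 0.0941.

0.0941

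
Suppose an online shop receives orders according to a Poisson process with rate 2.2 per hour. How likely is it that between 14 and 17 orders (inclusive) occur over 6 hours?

Over the interval, μ = 2.2 × 6 = 13.2 (6 hours).
P(14 ≤ N ≤ 17) = Σ_{j=14}^{17} e^(−13.2) · 13.2^j/j! ≈ 0.3281.

0.3281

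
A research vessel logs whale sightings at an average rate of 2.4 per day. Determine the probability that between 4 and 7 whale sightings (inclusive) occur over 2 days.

Over the interval, μ = 2.4 × 2 = 4.8 (2 days).
P(4 ≤ N ≤ 7) = Σ_{j=4}^{7} e^(−4.8) · 4.8^j/j! ≈ 0.5924.

0.5924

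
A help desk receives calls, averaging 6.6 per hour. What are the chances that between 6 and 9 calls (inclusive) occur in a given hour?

With mean μ = 6.6 per hour,
P(6 ≤ N ≤ 9) = Σ_{j=6}^{9} e^(−6.6) · 6.6^j/j! ≈ 0.5140.

0.5140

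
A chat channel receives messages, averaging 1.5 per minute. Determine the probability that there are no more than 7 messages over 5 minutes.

Over the interval, μ = 1.5 × 5 = 7.5 (5 minutes).
P(N ≤ 7) = Σ_{j=0}^{7} e^(−μ) μ^j/j! ≈ 0.5246.

0.5246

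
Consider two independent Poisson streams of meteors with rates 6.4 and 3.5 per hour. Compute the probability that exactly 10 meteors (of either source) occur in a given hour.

0.1250

Independent Poisson processes superpose: combined rate λ = 6.4 + 3.5 = 9.9 per hour.
So μ = 9.9.
P(N = 10) = e^(−9.9) · 9.9^10/10! ≈ 0.1250.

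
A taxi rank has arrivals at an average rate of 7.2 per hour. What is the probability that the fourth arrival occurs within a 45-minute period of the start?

Over the interval, μ = 7.2 × 0.75 = 5.4 (a 45-minute period = 0.75 hours).
The fourth arrival falls in the interval iff at least 4 events occur there: P(S_4 ≤ t) = P(N ≥ 4) = 1 − P(N ≤ 3) ≈ 0.7867.

0.7867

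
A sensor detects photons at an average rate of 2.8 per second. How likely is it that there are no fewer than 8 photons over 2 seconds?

Over the interval, μ = 2.8 × 2 = 5.6 (2 seconds).
P(N ≥ 8) = 1 − P(N ≤ 7) = 1 − Σ_{j=0}^{7} e^(−μ) μ^j/j! ≈ 0.2030.

0.2030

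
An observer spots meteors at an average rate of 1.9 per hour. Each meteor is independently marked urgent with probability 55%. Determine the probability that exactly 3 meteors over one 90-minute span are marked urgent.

Thinning: the meteors that are marked urgent themselves form a Poisson process with rate 0.55 × 1.9 = 1.045 per hour.
Over the interval, μ = 1.045 × 1.5 = 1.5675 (a 90-minute span = 1.5 hours).
P(N = 3) = e^(−1.5675) · 1.5675^3/3! ≈ 0.1339.

0.1339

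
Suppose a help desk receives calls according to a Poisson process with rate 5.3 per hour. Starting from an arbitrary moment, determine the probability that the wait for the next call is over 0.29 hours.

The wait for the next event is exponential with rate λ = 5.3 per hour.
P(T > 0.29) = e^(−λt) = e^(−5.3 × 0.29) = e^(−1.537) ≈ 0.2150.

0.2150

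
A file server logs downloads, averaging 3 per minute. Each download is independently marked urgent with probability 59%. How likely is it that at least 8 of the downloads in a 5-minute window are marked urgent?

0.6582

Thinning: the downloads that are marked urgent themselves form a Poisson process with rate 0.59 × 3 = 1.77 per minute.
Over the interval, μ = 1.77 × 5 = 8.85 (a 5-minute window = 5 minutes).
P(N ≥ 8) = 1 − P(N ≤ 7) ≈ 0.6582.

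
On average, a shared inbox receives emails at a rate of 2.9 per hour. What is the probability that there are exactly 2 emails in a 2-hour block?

Over the interval, μ = 2.9 × 2 = 5.8 (a 2-hour block = 2 hours).
P(N = 2) = e^(−μ) μ^2/2! = e^(−5.8) · 5.8^2/2 ≈ 0.0509.

0.0509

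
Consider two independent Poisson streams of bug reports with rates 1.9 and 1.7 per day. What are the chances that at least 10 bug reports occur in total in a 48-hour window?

0.1904

Independent Poisson processes superpose: combined rate λ = 1.9 + 1.7 = 3.6 per day.
Over the interval, μ = 3.6 × 2 = 7.2 (a 48-hour window = 2 days).
P(N ≥ 10) = 1 − P(N ≤ 9) ≈ 0.1904.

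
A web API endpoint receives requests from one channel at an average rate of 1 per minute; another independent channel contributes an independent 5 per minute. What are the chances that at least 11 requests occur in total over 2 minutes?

0.6528

Independent Poisson processes superpose: combined rate λ = 1 + 5 = 6 per minute.
Over the interval, μ = 6 × 2 = 12 (2 minutes).
P(N ≥ 11) = 1 − P(N ≤ 10) ≈ 0.6528.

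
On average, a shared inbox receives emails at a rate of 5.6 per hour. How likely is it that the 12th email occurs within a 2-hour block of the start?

0.4446

Over the interval, μ = 5.6 × 2 = 11.2 (a 2-hour block = 2 hours).
The 12th arrival falls in the interval iff at least 12 events occur there: P(S_12 ≤ t) = P(N ≥ 12) = 1 − P(N ≤ 11) ≈ 0.4446.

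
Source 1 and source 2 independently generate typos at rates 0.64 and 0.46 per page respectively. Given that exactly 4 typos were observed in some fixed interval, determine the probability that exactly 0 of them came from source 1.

Given the total, each event is independently from source 1 with probability p = λ_1/(λ_1+λ_2) = 0.64/1.1 ≈ 0.5818.
So K ~ Binomial(4, 0.64/1.1): P(K = 0) = C(4,0) · (0.64/1.1)^0 · (0.46/1.1)^4 ≈ 0.0306.

0.0306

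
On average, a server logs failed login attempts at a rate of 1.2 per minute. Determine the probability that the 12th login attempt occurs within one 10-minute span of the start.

Over the interval, μ = 1.2 × 10 = 12 (a 10-minute span = 10 minutes).
The 12th arrival falls in the interval iff at least 12 events occur there: P(S_12 ≤ t) = P(N ≥ 12) = 1 − P(N ≤ 11) ≈ 0.5384.

0.5384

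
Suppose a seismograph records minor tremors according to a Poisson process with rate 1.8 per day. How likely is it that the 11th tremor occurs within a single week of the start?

Over the interval, μ = 1.8 × 7 = 12.6 (a week = 7 days).
The 11th arrival falls in the interval iff at least 11 events occur there: P(S_11 ≤ t) = P(N ≥ 11) = 1 − P(N ≤ 10) ≈ 0.7124.

0.7124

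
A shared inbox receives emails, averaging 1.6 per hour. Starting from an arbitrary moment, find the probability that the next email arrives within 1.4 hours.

0.8935

Inter-arrival times are exponential with rate λ = 1.6 per hour.
P(T ≤ 1.4) = 1 − e^(−λt) = 1 − e^(−1.6 × 1.4) = 1 − e^(−2.24) ≈ 0.8935.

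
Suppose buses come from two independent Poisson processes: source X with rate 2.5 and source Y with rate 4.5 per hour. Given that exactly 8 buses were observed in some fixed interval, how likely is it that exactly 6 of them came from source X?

0.0240

Given the total, each event is independently from source X with probability p = λ_X/(λ_X+λ_Y) = 2.5/7 ≈ 0.3571.
So K ~ Binomial(8, 2.5/7): P(K = 6) = C(8,6) · (2.5/7)^6 · (4.5/7)^2 ≈ 0.0240.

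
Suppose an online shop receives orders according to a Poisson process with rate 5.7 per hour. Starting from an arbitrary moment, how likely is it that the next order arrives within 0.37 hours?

Inter-arrival times are exponential with rate λ = 5.7 per hour.
P(T ≤ 0.37) = 1 − e^(−λt) = 1 − e^(−5.7 × 0.37) = 1 − e^(−2.109) ≈ 0.8786.

0.8786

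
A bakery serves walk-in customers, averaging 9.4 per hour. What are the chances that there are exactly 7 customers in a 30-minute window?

0.0914

Over the interval, μ = 9.4 × 0.5 = 4.7 (a 30-minute window = 0.5 hours).
P(N = 7) = e^(−μ) μ^7/7! = e^(−4.7) · 4.7^7/5040 ≈ 0.0914.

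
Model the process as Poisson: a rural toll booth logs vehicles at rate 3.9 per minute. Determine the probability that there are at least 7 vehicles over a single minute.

0.1005

With mean μ = 3.9 per minute,
P(N ≥ 7) = 1 − P(N ≤ 6) = 1 − Σ_{j=0}^{6} e^(−μ) μ^j/j! ≈ 0.1005.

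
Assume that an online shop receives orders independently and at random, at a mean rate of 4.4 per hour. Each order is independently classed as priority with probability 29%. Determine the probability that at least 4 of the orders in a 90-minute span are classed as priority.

0.1277

Thinning: the orders that are classed as priority themselves form a Poisson process with rate 0.29 × 4.4 = 1.276 per hour.
Over the interval, μ = 1.276 × 1.5 = 1.914 (a 90-minute span = 1.5 hours).
P(N ≥ 4) = 1 − P(N ≤ 3) ≈ 0.1277.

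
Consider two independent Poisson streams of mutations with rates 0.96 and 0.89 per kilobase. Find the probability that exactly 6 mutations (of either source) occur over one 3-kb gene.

0.1578

Independent Poisson processes superpose: combined rate λ = 0.96 + 0.89 = 1.85 per kilobase.
Over the interval, μ = 1.85 × 3 = 5.55 (a 3-kb gene = 3 kilobases).
P(N = 6) = e^(−5.55) · 5.55^6/6! ≈ 0.1578.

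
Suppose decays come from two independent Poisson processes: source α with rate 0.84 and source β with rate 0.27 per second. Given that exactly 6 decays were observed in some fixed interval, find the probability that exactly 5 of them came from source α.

Given the total, each event is independently from source α with probability p = λ_α/(λ_α+λ_β) = 0.84/1.11 ≈ 0.7568.
So K ~ Binomial(6, 0.84/1.11): P(K = 5) = C(6,5) · (0.84/1.11)^5 · (0.27/1.11)^1 ≈ 0.3622.

0.3622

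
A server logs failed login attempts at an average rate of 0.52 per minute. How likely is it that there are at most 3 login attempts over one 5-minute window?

0.7360

Over the interval, μ = 0.52 × 5 = 2.6 (a 5-minute window = 5 minutes).
P(N ≤ 3) = Σ_{j=0}^{3} e^(−μ) μ^j/j! ≈ 0.7360.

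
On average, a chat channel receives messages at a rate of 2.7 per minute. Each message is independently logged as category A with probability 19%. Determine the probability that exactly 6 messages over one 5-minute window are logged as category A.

Thinning: the messages that are logged as category A themselves form a Poisson process with rate 0.19 × 2.7 = 0.513 per minute.
Over the interval, μ = 0.513 × 5 = 2.565 (a 5-minute window = 5 minutes).
P(N = 6) = e^(−2.565) · 2.565^6/6! ≈ 0.0304.

0.0304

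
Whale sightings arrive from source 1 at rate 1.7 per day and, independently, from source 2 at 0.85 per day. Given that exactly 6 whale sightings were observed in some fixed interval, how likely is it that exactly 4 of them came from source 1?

0.3292

Given the total, each event is independently from source 1 with probability p = λ_1/(λ_1+λ_2) = 1.7/2.55 ≈ 0.6667.
So K ~ Binomial(6, 1.7/2.55): P(K = 4) = C(6,4) · (1.7/2.55)^4 · (0.85/2.55)^2 ≈ 0.3292.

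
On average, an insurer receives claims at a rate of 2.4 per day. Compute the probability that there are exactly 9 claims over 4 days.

0.1293

Over the interval, μ = 2.4 × 4 = 9.6 (4 days).
P(N = 9) = e^(−μ) μ^9/9! = e^(−9.6) · 9.6^9/362880 ≈ 0.1293.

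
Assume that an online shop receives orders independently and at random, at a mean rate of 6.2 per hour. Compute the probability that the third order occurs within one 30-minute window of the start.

0.5988

Over the interval, μ = 6.2 × 0.5 = 3.1 (a 30-minute window = 0.5 hours).
The third arrival falls in the interval iff at least 3 events occur there: P(S_3 ≤ t) = P(N ≥ 3) = 1 − P(N ≤ 2) ≈ 0.5988.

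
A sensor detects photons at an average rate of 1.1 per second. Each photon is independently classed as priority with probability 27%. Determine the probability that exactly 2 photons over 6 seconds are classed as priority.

0.2672

Thinning: the photons that are classed as priority themselves form a Poisson process with rate 0.27 × 1.1 = 0.297 per second.
Over the interval, μ = 0.297 × 6 = 1.782 (6 seconds).
P(N = 2) = e^(−1.782) · 1.782^2/2! ≈ 0.2672.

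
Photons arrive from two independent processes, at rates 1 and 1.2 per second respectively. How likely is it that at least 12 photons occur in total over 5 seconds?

0.4207

Independent Poisson processes superpose: combined rate λ = 1 + 1.2 = 2.2 per second.
Over the interval, μ = 2.2 × 5 = 11 (5 seconds).
P(N ≥ 12) = 1 − P(N ≤ 11) ≈ 0.4207.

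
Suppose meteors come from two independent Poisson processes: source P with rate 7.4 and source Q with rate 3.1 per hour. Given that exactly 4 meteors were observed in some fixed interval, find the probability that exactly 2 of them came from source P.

0.2598

Given the total, each event is independently from source P with probability p = λ_P/(λ_P+λ_Q) = 7.4/10.5 ≈ 0.7048.
So K ~ Binomial(4, 7.4/10.5): P(K = 2) = C(4,2) · (7.4/10.5)^2 · (3.1/10.5)^2 ≈ 0.2598.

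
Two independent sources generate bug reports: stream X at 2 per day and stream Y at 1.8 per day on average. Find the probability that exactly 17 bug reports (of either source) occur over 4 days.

Independent Poisson processes superpose: combined rate λ = 2 + 1.8 = 3.8 per day.
Over the interval, μ = 3.8 × 4 = 15.2 (4 days).
P(N = 17) = e^(−15.2) · 15.2^17/17! ≈ 0.0869.

0.0869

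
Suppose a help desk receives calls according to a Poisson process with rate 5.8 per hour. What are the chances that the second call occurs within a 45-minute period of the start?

0.9309

Over the interval, μ = 5.8 × 0.75 = 4.35 (a 45-minute period = 0.75 hours).
The second arrival falls in the interval iff at least 2 events occur there: P(S_2 ≤ t) = P(N ≥ 2) = 1 − P(N ≤ 1) ≈ 0.9309.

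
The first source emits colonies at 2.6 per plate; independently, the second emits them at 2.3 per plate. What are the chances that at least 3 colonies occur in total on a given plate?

Independent Poisson processes superpose: combined rate λ = 2.6 + 2.3 = 4.9 per plate.
So μ = 4.9.
P(N ≥ 3) = 1 − P(N ≤ 2) ≈ 0.8667.

0.8667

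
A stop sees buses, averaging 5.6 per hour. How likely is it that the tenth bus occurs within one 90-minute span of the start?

Over the interval, μ = 5.6 × 1.5 = 8.4 (a 90-minute span = 1.5 hours).
The tenth arrival falls in the interval iff at least 10 events occur there: P(S_10 ≤ t) = P(N ≥ 10) = 1 − P(N ≤ 9) ≈ 0.3341.

0.3341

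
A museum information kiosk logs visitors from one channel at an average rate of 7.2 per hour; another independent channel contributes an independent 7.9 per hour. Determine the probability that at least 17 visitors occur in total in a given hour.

Independent Poisson processes superpose: combined rate λ = 7.2 + 7.9 = 15.1 per hour.
So μ = 15.1.
P(N ≥ 17) = 1 − P(N ≤ 16) ≈ 0.3455.

0.3455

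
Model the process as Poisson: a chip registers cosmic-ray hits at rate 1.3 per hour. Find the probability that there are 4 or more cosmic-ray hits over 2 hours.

0.2640

Over the interval, μ = 1.3 × 2 = 2.6 (2 hours).
P(N ≥ 4) = 1 − P(N ≤ 3) = 1 − Σ_{j=0}^{3} e^(−μ) μ^j/j! ≈ 0.2640.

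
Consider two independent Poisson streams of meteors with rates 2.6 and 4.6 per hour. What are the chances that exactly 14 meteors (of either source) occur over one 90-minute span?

0.0687

Independent Poisson processes superpose: combined rate λ = 2.6 + 4.6 = 7.2 per hour.
Over the interval, μ = 7.2 × 1.5 = 10.8 (a 90-minute span = 1.5 hours).
P(N = 14) = e^(−10.8) · 10.8^14/14! ≈ 0.0687.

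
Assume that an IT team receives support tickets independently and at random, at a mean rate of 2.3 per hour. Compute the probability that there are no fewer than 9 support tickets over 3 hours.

Over the interval, μ = 2.3 × 3 = 6.9 (3 hours).
P(N ≥ 9) = 1 − P(N ≤ 8) = 1 − Σ_{j=0}^{8} e^(−μ) μ^j/j! ≈ 0.2580.

0.2580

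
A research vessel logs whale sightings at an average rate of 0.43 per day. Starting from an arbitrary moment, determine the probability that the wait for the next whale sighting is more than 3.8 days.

0.1951

The wait for the next event is exponential with rate λ = 0.43 per day.
P(T > 3.8) = e^(−λt) = e^(−0.43 × 3.8) = e^(−1.634) ≈ 0.1951.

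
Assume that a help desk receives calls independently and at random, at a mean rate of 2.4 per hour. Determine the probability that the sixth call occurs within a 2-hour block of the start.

0.3490

Over the interval, μ = 2.4 × 2 = 4.8 (a 2-hour block = 2 hours).
The sixth arrival falls in the interval iff at least 6 events occur there: P(S_6 ≤ t) = P(N ≥ 6) = 1 − P(N ≤ 5) ≈ 0.3490.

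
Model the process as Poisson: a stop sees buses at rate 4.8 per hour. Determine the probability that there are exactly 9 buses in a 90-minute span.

0.1070

Over the interval, μ = 4.8 × 1.5 = 7.2 (a 90-minute span = 1.5 hours).
P(N = 9) = e^(−μ) μ^9/9! = e^(−7.2) · 7.2^9/362880 ≈ 0.1070.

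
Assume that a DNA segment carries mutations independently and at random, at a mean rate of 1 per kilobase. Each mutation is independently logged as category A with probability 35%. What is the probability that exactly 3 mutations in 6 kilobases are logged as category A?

0.1890

Thinning: the mutations that are logged as category A themselves form a Poisson process with rate 0.35 × 1 = 0.35 per kilobase.
Over the interval, μ = 0.35 × 6 = 2.1 (6 kilobases).
P(N = 3) = e^(−2.1) · 2.1^3/3! ≈ 0.1890.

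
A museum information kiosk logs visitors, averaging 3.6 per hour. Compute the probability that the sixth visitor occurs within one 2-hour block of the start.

Over the interval, μ = 3.6 × 2 = 7.2 (a 2-hour block = 2 hours).
The sixth arrival falls in the interval iff at least 6 events occur there: P(S_6 ≤ t) = P(N ≥ 6) = 1 − P(N ≤ 5) ≈ 0.7241.

0.7241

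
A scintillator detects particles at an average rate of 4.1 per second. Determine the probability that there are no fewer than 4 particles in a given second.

With mean μ = 4.1 per second,
P(N ≥ 4) = 1 − P(N ≤ 3) = 1 − Σ_{j=0}^{3} e^(−μ) μ^j/j! ≈ 0.5858.

0.5858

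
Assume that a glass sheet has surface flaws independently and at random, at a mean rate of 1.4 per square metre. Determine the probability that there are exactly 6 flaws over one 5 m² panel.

Over the interval, μ = 1.4 × 5 = 7 (a 5 m² panel = 5 square metres).
P(N = 6) = e^(−μ) μ^6/6! = e^(−7) · 7^6/720 ≈ 0.1490.

0.1490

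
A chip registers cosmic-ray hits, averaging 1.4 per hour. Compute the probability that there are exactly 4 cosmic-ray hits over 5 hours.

0.0912

Over the interval, μ = 1.4 × 5 = 7 (5 hours).
P(N = 4) = e^(−μ) μ^4/4! = e^(−7) · 7^4/24 ≈ 0.0912.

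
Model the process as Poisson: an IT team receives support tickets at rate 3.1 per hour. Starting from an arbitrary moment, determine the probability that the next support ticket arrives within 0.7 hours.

Inter-arrival times are exponential with rate λ = 3.1 per hour.
P(T ≤ 0.7) = 1 − e^(−λt) = 1 − e^(−3.1 × 0.7) = 1 − e^(−2.17) ≈ 0.8858.

0.8858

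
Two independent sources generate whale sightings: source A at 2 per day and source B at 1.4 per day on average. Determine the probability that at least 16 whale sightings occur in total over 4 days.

Independent Poisson processes superpose: combined rate λ = 2 + 1.4 = 3.4 per day.
Over the interval, μ = 3.4 × 4 = 13.6 (4 days).
P(N ≥ 16) = 1 − P(N ≤ 15) ≈ 0.2917.

0.2917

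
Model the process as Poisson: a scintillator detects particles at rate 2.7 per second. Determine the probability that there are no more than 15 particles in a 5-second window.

Over the interval, μ = 2.7 × 5 = 13.5 (a 5-second window = 5 seconds).
P(N ≤ 15) = Σ_{j=0}^{15} e^(−μ) μ^j/j! ≈ 0.7178.

0.7178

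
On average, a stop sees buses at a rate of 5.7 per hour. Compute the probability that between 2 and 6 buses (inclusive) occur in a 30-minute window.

Over the interval, μ = 5.7 × 0.5 = 2.85 (a 30-minute window = 0.5 hours).
P(2 ≤ N ≤ 6) = Σ_{j=2}^{6} e^(−2.85) · 2.85^j/j! ≈ 0.7508.

0.7508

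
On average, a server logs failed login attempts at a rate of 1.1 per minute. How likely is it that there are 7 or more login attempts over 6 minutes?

Over the interval, μ = 1.1 × 6 = 6.6 (6 minutes).
P(N ≥ 7) = 1 − P(N ≤ 6) = 1 − Σ_{j=0}^{6} e^(−μ) μ^j/j! ≈ 0.4892.

0.4892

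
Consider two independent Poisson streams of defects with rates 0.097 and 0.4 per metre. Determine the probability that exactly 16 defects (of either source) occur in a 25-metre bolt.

Independent Poisson processes superpose: combined rate λ = 0.097 + 0.4 = 0.497 per metre.
Over the interval, μ = 0.497 × 25 = 12.425 (a 25-metre bolt = 25 metres).
P(N = 16) = e^(−12.425) · 12.425^16/16! ≈ 0.0619.

0.0619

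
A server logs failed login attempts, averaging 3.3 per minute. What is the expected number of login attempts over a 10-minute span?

33

E[N] = λt = 3.3 × 10 = 33 (a 10-minute span = 10 minutes).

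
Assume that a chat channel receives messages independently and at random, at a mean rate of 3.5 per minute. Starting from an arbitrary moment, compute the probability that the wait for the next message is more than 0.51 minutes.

The wait for the next event is exponential with rate λ = 3.5 per minute.
P(T > 0.51) = e^(−λt) = e^(−3.5 × 0.51) = e^(−1.785) ≈ 0.1678.

0.1678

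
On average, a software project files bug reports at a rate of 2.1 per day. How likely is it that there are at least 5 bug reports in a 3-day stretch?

0.7531

Over the interval, μ = 2.1 × 3 = 6.3 (a 3-day stretch = 3 days).
P(N ≥ 5) = 1 − P(N ≤ 4) = 1 − Σ_{j=0}^{4} e^(−μ) μ^j/j! ≈ 0.7531.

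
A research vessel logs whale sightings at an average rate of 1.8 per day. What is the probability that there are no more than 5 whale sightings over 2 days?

0.8441

Over the interval, μ = 1.8 × 2 = 3.6 (2 days).
P(N ≤ 5) = Σ_{j=0}^{5} e^(−μ) μ^j/j! ≈ 0.8441.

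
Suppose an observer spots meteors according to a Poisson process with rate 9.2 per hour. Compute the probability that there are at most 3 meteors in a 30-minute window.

0.3257

Over the interval, μ = 9.2 × 0.5 = 4.6 (a 30-minute window = 0.5 hours).
P(N ≤ 3) = Σ_{j=0}^{3} e^(−μ) μ^j/j! ≈ 0.3257.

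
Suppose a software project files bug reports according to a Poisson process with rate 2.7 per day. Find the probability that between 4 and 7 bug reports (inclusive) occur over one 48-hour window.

Over the interval, μ = 2.7 × 2 = 5.4 (a 48-hour window = 2 days).
P(4 ≤ N ≤ 7) = Σ_{j=4}^{7} e^(−5.4) · 5.4^j/j! ≈ 0.6084.

0.6084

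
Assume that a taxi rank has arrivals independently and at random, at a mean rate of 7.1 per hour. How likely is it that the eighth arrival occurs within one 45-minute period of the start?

0.1694

Over the interval, μ = 7.1 × 0.75 = 5.325 (a 45-minute period = 0.75 hours).
The eighth arrival falls in the interval iff at least 8 events occur there: P(S_8 ≤ t) = P(N ≥ 8) = 1 − P(N ≤ 7) ≈ 0.1694.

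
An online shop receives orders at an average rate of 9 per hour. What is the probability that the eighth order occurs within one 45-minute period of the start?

Over the interval, μ = 9 × 0.75 = 6.75 (a 45-minute period = 0.75 hours).
The eighth arrival falls in the interval iff at least 8 events occur there: P(S_8 ≤ t) = P(N ≥ 8) = 1 − P(N ≤ 7) ≈ 0.3641.

0.3641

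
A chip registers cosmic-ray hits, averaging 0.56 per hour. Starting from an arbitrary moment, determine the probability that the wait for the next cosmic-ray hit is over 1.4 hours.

0.4566

The wait for the next event is exponential with rate λ = 0.56 per hour.
P(T > 1.4) = e^(−λt) = e^(−0.56 × 1.4) = e^(−0.784) ≈ 0.4566.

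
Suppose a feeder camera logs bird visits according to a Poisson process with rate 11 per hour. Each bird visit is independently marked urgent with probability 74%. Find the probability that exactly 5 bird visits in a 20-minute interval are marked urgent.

Thinning: the bird visits that are marked urgent themselves form a Poisson process with rate 0.74 × 11 = 8.14 per hour.
Over the interval, μ = 8.14 × 1/3 ≈ 2.71333 (a 20-minute interval = 1/3 hours).
P(N = 5) = e^(−2.71333) · 2.71333^5/5! ≈ 0.0813.

0.0813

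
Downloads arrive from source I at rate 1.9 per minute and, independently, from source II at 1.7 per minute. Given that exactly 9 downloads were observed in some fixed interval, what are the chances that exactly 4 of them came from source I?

Given the total, each event is independently from source I with probability p = λ_I/(λ_I+λ_II) = 1.9/3.6 ≈ 0.5278.
So K ~ Binomial(9, 1.9/3.6): P(K = 4) = C(9,4) · (1.9/3.6)^4 · (1.7/3.6)^5 ≈ 0.2296.

0.2296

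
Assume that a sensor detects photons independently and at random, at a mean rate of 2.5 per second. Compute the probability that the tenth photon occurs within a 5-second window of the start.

Over the interval, μ = 2.5 × 5 = 12.5 (a 5-second window = 5 seconds).
The tenth arrival falls in the interval iff at least 10 events occur there: P(S_10 ≤ t) = P(N ≥ 10) = 1 − P(N ≤ 9) ≈ 0.7986.

0.7986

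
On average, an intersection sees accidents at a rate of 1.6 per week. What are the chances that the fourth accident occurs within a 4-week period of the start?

0.8811

Over the interval, μ = 1.6 × 4 = 6.4 (a 4-week period = 4 weeks).
The fourth arrival falls in the interval iff at least 4 events occur there: P(S_4 ≤ t) = P(N ≥ 4) = 1 − P(N ≤ 3) ≈ 0.8811.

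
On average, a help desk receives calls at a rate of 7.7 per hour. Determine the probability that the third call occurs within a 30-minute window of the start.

0.7391

Over the interval, μ = 7.7 × 0.5 = 3.85 (a 30-minute window = 0.5 hours).
The third arrival falls in the interval iff at least 3 events occur there: P(S_3 ≤ t) = P(N ≥ 3) = 1 − P(N ≤ 2) ≈ 0.7391.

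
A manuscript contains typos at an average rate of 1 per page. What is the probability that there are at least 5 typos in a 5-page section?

Over the interval, μ = 1 × 5 = 5 (a 5-page section = 5 pages).
P(N ≥ 5) = 1 − P(N ≤ 4) = 1 − Σ_{j=0}^{4} e^(−μ) μ^j/j! ≈ 0.5595.

0.5595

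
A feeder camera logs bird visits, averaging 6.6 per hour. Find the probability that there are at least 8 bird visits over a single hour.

With mean μ = 6.6 per hour,
P(N ≥ 8) = 1 − P(N ≤ 7) = 1 − Σ_{j=0}^{7} e^(−μ) μ^j/j! ≈ 0.3419.

0.3419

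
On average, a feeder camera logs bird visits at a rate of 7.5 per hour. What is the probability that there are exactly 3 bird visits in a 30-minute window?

Over the interval, μ = 7.5 × 0.5 = 3.75 (a 30-minute window = 0.5 hours).
P(N = 3) = e^(−μ) μ^3/3! = e^(−3.75) · 3.75^3/6 ≈ 0.2067.

0.2067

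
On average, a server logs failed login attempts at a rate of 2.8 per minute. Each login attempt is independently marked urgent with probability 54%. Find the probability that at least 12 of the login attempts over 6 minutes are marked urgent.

0.2040

Thinning: the login attempts that are marked urgent themselves form a Poisson process with rate 0.54 × 2.8 = 1.512 per minute.
Over the interval, μ = 1.512 × 6 = 9.072 (6 minutes).
P(N ≥ 12) = 1 − P(N ≤ 11) ≈ 0.2040.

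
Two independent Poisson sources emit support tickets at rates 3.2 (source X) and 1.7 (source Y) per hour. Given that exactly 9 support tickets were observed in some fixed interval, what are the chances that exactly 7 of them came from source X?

Given the total, each event is independently from source X with probability p = λ_X/(λ_X+λ_Y) = 3.2/4.9 ≈ 0.6531.
So K ~ Binomial(9, 3.2/4.9): P(K = 7) = C(9,7) · (3.2/4.9)^7 · (1.7/4.9)^2 ≈ 0.2195.

0.2195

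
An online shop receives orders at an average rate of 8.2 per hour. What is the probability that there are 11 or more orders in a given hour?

With mean μ = 8.2 per hour,
P(N ≥ 11) = 1 − P(N ≤ 10) = 1 − Σ_{j=0}^{10} e^(−μ) μ^j/j! ≈ 0.2045.

0.2045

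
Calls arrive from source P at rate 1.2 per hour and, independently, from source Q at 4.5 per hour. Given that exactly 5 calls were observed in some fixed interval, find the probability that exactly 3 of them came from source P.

0.0582

Given the total, each event is independently from source P with probability p = λ_P/(λ_P+λ_Q) = 1.2/5.7 ≈ 0.2105.
So K ~ Binomial(5, 1.2/5.7): P(K = 3) = C(5,3) · (1.2/5.7)^3 · (4.5/5.7)^2 ≈ 0.0582.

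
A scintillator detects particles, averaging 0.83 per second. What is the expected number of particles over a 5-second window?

4.15

E[N] = λt = 0.83 × 5 = 4.15 (a 5-second window = 5 seconds).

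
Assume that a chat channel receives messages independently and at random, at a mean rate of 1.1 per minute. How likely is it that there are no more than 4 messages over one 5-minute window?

0.3575

Over the interval, μ = 1.1 × 5 = 5.5 (a 5-minute window = 5 minutes).
P(N ≤ 4) = Σ_{j=0}^{4} e^(−μ) μ^j/j! ≈ 0.3575.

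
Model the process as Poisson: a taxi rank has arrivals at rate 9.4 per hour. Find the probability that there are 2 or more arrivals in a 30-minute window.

0.9482

Over the interval, μ = 9.4 × 0.5 = 4.7 (a 30-minute window = 0.5 hours).
P(N ≥ 2) = 1 − P(N ≤ 1) = 1 − Σ_{j=0}^{1} e^(−μ) μ^j/j! ≈ 0.9482.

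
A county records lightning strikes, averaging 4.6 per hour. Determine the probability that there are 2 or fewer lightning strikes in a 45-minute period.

0.3302

Over the interval, μ = 4.6 × 0.75 = 3.45 (a 45-minute period = 0.75 hours).
P(N ≤ 2) = Σ_{j=0}^{2} e^(−μ) μ^j/j! ≈ 0.3302.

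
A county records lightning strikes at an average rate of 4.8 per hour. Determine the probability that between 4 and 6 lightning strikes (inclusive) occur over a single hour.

0.4966

With mean μ = 4.8 per hour,
P(4 ≤ N ≤ 6) = Σ_{j=4}^{6} e^(−4.8) · 4.8^j/j! ≈ 0.4966.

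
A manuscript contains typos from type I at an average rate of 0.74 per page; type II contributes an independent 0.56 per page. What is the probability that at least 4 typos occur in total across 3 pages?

Independent Poisson processes superpose: combined rate λ = 0.74 + 0.56 = 1.3 per page.
Over the interval, μ = 1.3 × 3 = 3.9 (3 pages).
P(N ≥ 4) = 1 − P(N ≤ 3) ≈ 0.5468.

0.5468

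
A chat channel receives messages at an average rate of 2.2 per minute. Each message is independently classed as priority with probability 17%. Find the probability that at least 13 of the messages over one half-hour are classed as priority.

Thinning: the messages that are classed as priority themselves form a Poisson process with rate 0.17 × 2.2 = 0.374 per minute.
Over the interval, μ = 0.374 × 30 = 11.22 (a half-hour = 30 minutes).
P(N ≥ 13) = 1 − P(N ≤ 12) ≈ 0.3356.

0.3356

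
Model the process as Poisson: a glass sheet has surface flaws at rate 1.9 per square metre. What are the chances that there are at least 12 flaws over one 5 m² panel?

Over the interval, μ = 1.9 × 5 = 9.5 (a 5 m² panel = 5 square metres).
P(N ≥ 12) = 1 − P(N ≤ 11) = 1 − Σ_{j=0}^{11} e^(−μ) μ^j/j! ≈ 0.2480.

0.2480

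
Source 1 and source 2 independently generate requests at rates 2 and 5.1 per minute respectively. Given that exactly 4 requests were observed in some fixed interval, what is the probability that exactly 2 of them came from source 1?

0.2457

Given the total, each event is independently from source 1 with probability p = λ_1/(λ_1+λ_2) = 2/7.1 ≈ 0.2817.
So K ~ Binomial(4, 2/7.1): P(K = 2) = C(4,2) · (2/7.1)^2 · (5.1/7.1)^2 ≈ 0.2457.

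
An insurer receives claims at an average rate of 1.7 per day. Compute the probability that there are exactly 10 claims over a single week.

Over the interval, μ = 1.7 × 7 = 11.9 (a week = 7 days).
P(N = 10) = e^(−μ) μ^10/10! = e^(−11.9) · 11.9^10/3628800 ≈ 0.1066.

0.1066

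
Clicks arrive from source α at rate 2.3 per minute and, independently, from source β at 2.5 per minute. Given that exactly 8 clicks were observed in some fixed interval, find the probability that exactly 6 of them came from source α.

Given the total, each event is independently from source α with probability p = λ_α/(λ_α+λ_β) = 2.3/4.8 ≈ 0.4792.
So K ~ Binomial(8, 2.3/4.8): P(K = 6) = C(8,6) · (2.3/4.8)^6 · (2.5/4.8)^2 ≈ 0.0919.

0.0919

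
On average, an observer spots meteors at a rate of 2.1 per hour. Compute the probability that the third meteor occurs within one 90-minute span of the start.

Over the interval, μ = 2.1 × 1.5 = 3.15 (a 90-minute span = 1.5 hours).
The third arrival falls in the interval iff at least 3 events occur there: P(S_3 ≤ t) = P(N ≥ 3) = 1 − P(N ≤ 2) ≈ 0.6096.

0.6096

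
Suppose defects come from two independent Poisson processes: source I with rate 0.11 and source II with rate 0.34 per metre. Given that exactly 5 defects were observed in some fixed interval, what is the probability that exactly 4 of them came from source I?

0.0135

Given the total, each event is independently from source I with probability p = λ_I/(λ_I+λ_II) = 0.11/0.45 ≈ 0.2444.
So K ~ Binomial(5, 0.11/0.45): P(K = 4) = C(5,4) · (0.11/0.45)^4 · (0.34/0.45)^1 ≈ 0.0135.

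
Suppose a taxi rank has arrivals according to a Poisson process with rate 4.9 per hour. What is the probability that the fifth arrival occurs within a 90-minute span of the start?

Over the interval, μ = 4.9 × 1.5 = 7.35 (a 90-minute span = 1.5 hours).
The fifth arrival falls in the interval iff at least 5 events occur there: P(S_5 ≤ t) = P(N ≥ 5) = 1 − P(N ≤ 4) ≈ 0.8566.

0.8566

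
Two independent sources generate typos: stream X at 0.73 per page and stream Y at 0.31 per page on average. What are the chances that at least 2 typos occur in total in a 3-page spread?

0.8181

Independent Poisson processes superpose: combined rate λ = 0.73 + 0.31 = 1.04 per page.
Over the interval, μ = 1.04 × 3 = 3.12 (a 3-page spread = 3 pages).
P(N ≥ 2) = 1 − P(N ≤ 1) ≈ 0.8181.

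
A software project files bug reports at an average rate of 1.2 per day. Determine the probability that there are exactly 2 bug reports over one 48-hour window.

0.2613

Over the interval, μ = 1.2 × 2 = 2.4 (a 48-hour window = 2 days).
P(N = 2) = e^(−μ) μ^2/2! = e^(−2.4) · 2.4^2/2 ≈ 0.2613.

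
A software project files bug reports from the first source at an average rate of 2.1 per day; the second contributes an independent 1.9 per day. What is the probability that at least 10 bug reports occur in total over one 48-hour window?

Independent Poisson processes superpose: combined rate λ = 2.1 + 1.9 = 4 per day.
Over the interval, μ = 4 × 2 = 8 (a 48-hour window = 2 days).
P(N ≥ 10) = 1 − P(N ≤ 9) ≈ 0.2834.

0.2834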